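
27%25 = 2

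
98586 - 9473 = 89113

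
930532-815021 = 115511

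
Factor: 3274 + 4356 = 7630 =2^1*5^1*7^1*109^1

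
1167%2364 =1167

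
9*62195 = 559755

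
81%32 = 17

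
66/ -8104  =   - 33/4052  =  - 0.01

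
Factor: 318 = 2^1*3^1*53^1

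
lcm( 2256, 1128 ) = 2256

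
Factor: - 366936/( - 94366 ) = 183468/47183 = 2^2*3^1*29^( - 1 )*1627^(-1)*15289^1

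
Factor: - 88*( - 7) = 616 = 2^3*7^1*11^1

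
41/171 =41/171 = 0.24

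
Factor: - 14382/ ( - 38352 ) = 3/8 = 2^( - 3)*3^1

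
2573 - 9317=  - 6744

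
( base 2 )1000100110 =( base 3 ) 202101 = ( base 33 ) GM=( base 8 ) 1046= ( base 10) 550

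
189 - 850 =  - 661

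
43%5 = 3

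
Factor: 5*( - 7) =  - 35 = - 5^1 * 7^1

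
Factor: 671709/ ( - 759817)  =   - 3^1*673^( - 1)*1129^(- 1)*223903^1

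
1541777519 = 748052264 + 793725255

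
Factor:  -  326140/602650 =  - 46/85 = - 2^1*5^(-1 )*17^( - 1 )*23^1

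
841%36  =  13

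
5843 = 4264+1579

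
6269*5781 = 36241089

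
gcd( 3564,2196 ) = 36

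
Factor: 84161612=2^2*59^1*227^1 *1571^1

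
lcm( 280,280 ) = 280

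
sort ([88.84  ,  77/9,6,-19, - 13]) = [ - 19, - 13,6,77/9,  88.84]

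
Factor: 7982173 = 23^1 * 347051^1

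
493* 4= 1972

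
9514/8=4757/4 = 1189.25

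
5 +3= 8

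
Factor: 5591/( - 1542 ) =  - 2^( - 1)*3^( - 1)*257^( - 1) * 5591^1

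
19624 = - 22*( -892)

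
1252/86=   626/43  =  14.56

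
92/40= 23/10 =2.30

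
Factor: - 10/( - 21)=2^1  *3^( - 1)  *5^1*7^( - 1 )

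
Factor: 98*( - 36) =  - 3528 = - 2^3*3^2*7^2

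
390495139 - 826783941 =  - 436288802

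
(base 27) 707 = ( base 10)5110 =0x13F6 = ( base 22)AC6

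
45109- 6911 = 38198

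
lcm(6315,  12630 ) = 12630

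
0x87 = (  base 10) 135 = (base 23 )5K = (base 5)1020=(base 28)4N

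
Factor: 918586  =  2^1*459293^1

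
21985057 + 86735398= 108720455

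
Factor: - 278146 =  - 2^1*11^1 *47^1*269^1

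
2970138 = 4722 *629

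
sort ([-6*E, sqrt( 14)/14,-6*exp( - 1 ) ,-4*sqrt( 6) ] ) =[- 6 * E,-4 * sqrt( 6 ),-6*exp(-1 ) , sqrt( 14 )/14] 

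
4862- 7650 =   -  2788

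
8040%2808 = 2424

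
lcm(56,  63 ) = 504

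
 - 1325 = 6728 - 8053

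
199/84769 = 199/84769 = 0.00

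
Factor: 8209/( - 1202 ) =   -  2^ (-1)*601^( - 1 )*8209^1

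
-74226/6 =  - 12371 = -  12371.00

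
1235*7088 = 8753680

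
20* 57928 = 1158560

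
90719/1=90719= 90719.00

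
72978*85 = 6203130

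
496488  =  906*548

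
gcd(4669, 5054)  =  7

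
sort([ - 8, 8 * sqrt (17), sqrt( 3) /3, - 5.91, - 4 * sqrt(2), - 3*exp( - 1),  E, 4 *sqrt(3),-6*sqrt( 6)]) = [ - 6*sqrt( 6), - 8, - 5.91, - 4*sqrt(2),- 3*exp(  -  1 ), sqrt(3)/3 , E,4*sqrt ( 3), 8*sqrt(17) ] 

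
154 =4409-4255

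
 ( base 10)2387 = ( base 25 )3kc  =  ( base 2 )100101010011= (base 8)4523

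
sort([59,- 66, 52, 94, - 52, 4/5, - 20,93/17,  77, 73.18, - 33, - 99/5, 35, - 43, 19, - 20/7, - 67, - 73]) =[ - 73,-67,-66  , - 52,-43,-33, - 20,-99/5, - 20/7,4/5,93/17, 19,35,  52, 59, 73.18, 77, 94]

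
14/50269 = 14/50269 = 0.00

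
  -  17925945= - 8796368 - 9129577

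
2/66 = 1/33 = 0.03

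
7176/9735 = 2392/3245 = 0.74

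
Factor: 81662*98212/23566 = 4010094172/11783 = 2^2*7^1*19^1*43^1*307^1 *571^1*11783^( - 1) 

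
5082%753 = 564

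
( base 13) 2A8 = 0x1dc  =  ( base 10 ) 476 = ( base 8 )734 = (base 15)21B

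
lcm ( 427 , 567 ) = 34587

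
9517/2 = 9517/2=4758.50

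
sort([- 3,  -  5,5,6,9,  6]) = [ - 5, - 3,5,6, 6,9]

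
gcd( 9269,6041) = 1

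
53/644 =53/644 = 0.08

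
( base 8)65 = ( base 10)53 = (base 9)58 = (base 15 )38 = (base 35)1i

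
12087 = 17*711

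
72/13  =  5+7/13 = 5.54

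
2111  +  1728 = 3839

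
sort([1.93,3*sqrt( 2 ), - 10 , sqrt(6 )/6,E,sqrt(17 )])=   [ - 10 , sqrt( 6 )/6, 1.93, E , sqrt ( 17 ), 3*sqrt(2) ]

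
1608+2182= 3790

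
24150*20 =483000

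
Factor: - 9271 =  - 73^1*127^1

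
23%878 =23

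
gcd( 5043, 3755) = 1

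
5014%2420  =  174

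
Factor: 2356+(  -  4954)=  - 2^1*3^1*433^1 = -2598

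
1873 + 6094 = 7967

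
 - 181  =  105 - 286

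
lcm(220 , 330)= 660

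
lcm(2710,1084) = 5420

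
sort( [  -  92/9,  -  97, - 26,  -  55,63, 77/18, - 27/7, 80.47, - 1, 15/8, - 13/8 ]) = [  -  97,-55,-26,-92/9,-27/7, - 13/8,  -  1,15/8, 77/18,63,80.47] 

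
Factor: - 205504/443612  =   - 2^4  *13^1 * 449^( - 1 )=- 208/449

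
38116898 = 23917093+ 14199805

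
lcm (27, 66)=594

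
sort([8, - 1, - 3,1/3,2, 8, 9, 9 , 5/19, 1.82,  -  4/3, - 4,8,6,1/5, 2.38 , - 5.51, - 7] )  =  [-7, - 5.51, - 4,- 3, - 4/3, -1, 1/5, 5/19, 1/3, 1.82, 2, 2.38, 6,8, 8,8, 9, 9]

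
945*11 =10395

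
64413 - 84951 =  -20538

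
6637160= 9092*730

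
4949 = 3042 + 1907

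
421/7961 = 421/7961 = 0.05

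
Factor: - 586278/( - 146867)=83754/20981 = 2^1*3^4*11^1 * 47^1*20981^( - 1 )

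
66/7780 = 33/3890 = 0.01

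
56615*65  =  3679975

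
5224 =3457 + 1767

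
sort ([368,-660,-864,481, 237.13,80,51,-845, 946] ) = [ - 864, - 845, - 660,51, 80, 237.13, 368, 481 , 946] 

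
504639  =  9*56071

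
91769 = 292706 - 200937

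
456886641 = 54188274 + 402698367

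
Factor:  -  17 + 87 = 70=2^1*5^1*7^1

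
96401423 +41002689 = 137404112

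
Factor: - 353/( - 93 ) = 3^ ( - 1 )*31^(-1)* 353^1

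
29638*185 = 5483030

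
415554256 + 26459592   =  442013848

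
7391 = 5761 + 1630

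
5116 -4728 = 388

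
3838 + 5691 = 9529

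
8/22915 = 8/22915 = 0.00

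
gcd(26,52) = 26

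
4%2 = 0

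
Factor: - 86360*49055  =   - 2^3* 5^2*17^1*127^1*9811^1= - 4236389800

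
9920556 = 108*91857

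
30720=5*6144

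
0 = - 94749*0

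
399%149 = 101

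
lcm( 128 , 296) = 4736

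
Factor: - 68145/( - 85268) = 2^(-2)*3^1 * 5^1 * 7^1*11^1*59^1*21317^( - 1 ) 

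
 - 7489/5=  - 1498+1/5 = -1497.80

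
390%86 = 46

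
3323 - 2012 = 1311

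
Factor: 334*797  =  266198  =  2^1*167^1*797^1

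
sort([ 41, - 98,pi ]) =[ - 98,pi,41]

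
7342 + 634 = 7976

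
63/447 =21/149 = 0.14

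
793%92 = 57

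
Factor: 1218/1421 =6/7 = 2^1*3^1 * 7^( - 1) 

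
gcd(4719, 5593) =1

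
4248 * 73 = 310104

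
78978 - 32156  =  46822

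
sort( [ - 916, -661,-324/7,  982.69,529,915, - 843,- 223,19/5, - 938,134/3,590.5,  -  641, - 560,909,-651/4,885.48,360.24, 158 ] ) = [ - 938, - 916,-843, - 661 , - 641, - 560, - 223, - 651/4, - 324/7,19/5, 134/3,158,360.24 , 529,  590.5,885.48,909, 915,982.69 ] 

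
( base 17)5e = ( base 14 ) 71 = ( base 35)2t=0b1100011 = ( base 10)99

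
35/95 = 7/19=0.37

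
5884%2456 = 972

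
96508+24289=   120797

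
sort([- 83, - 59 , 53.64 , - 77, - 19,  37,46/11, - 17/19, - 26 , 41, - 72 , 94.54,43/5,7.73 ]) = [ - 83, - 77, - 72,-59, - 26,-19 ,  -  17/19,46/11, 7.73, 43/5,  37, 41 , 53.64, 94.54]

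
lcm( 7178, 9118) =337366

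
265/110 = 2 + 9/22 = 2.41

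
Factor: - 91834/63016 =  -45917/31508 = - 2^(- 2)*17^1 * 37^1 * 73^1*7877^( - 1 ) 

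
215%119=96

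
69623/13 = 5355 + 8/13=5355.62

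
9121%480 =1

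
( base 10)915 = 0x393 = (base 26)195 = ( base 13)555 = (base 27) 16O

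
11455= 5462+5993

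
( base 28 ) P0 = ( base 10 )700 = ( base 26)10o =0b1010111100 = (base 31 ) MI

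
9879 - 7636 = 2243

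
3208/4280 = 401/535 = 0.75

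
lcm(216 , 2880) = 8640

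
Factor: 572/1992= 143/498 = 2^( - 1)*3^( - 1) * 11^1*13^1*83^( - 1)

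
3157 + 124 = 3281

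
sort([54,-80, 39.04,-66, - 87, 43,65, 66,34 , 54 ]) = [ - 87, - 80 , - 66,34, 39.04,43, 54, 54, 65, 66 ] 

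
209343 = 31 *6753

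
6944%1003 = 926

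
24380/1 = 24380= 24380.00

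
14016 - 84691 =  - 70675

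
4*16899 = 67596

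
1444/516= 361/129=2.80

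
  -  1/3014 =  - 1/3014 =- 0.00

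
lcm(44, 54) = 1188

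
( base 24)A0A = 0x168A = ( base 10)5770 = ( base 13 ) 281B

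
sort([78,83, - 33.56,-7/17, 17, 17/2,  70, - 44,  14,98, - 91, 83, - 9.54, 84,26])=[ - 91, - 44,  -  33.56, - 9.54, -7/17,  17/2,14 , 17, 26, 70,78,83, 83,84, 98 ] 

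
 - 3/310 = - 1 + 307/310 = - 0.01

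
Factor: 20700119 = 11^1*67^1*28087^1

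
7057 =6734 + 323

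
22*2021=44462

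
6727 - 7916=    - 1189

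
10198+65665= 75863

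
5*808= 4040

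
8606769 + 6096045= 14702814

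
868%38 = 32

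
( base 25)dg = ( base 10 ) 341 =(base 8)525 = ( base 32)al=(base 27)ch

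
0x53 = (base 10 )83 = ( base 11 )76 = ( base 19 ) 47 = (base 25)38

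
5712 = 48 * 119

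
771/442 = 771/442 =1.74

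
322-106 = 216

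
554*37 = 20498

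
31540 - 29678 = 1862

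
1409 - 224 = 1185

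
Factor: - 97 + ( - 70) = -167=- 167^1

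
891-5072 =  - 4181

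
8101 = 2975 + 5126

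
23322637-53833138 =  - 30510501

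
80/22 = 3 + 7/11=3.64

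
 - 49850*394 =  - 19640900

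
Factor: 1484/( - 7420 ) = -5^( - 1) = - 1/5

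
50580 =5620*9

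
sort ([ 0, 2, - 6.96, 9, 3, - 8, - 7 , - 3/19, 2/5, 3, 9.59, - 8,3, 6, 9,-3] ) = [ - 8,  -  8,-7, - 6.96,-3 ,-3/19, 0,2/5,  2, 3 , 3,3, 6, 9,9,9.59 ]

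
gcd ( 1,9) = 1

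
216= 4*54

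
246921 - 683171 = - 436250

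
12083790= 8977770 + 3106020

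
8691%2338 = 1677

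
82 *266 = 21812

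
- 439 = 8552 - 8991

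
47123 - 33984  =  13139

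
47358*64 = 3030912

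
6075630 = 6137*990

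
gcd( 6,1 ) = 1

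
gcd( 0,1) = 1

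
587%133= 55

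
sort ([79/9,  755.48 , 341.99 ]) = [ 79/9, 341.99,  755.48 ]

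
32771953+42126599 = 74898552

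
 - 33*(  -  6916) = 228228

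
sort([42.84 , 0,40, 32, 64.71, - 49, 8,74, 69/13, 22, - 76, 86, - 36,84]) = [ - 76,-49, - 36 , 0,69/13,8,22 , 32, 40,42.84, 64.71, 74,84,86 ]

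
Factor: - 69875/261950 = -215/806 = - 2^( - 1 )*5^1 * 13^(  -  1 ) * 31^( - 1 )*43^1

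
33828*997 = 33726516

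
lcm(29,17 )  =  493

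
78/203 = 78/203= 0.38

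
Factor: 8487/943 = 3^2 = 9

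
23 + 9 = 32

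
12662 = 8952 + 3710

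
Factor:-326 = -2^1*163^1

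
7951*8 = 63608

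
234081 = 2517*93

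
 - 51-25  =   - 76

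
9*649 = 5841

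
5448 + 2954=8402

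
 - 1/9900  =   - 1 + 9899/9900 = -0.00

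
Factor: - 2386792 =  - 2^3 * 298349^1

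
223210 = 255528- 32318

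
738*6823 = 5035374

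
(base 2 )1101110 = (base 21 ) 55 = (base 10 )110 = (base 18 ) 62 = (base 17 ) 68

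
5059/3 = 1686 + 1/3 = 1686.33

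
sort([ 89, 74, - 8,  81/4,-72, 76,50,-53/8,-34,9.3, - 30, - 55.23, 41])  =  [- 72, - 55.23, - 34, - 30 ,  -  8,  -  53/8,9.3, 81/4, 41,50,  74,76, 89 ]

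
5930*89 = 527770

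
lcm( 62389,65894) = 5864566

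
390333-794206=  - 403873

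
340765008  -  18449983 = 322315025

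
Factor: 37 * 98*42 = 152292 =2^2*3^1*7^3*37^1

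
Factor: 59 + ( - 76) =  - 17 = - 17^1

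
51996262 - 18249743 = 33746519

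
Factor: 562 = 2^1*281^1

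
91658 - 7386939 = - 7295281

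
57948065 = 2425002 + 55523063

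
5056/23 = 5056/23 = 219.83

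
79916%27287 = 25342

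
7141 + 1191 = 8332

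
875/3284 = 875/3284 = 0.27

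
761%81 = 32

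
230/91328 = 115/45664 = 0.00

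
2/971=2/971 = 0.00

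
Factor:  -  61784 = -2^3*7723^1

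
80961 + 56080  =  137041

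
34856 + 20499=55355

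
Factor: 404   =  2^2*101^1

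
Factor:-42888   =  -2^3*3^1* 1787^1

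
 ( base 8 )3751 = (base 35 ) 1MU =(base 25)360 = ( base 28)2g9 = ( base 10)2025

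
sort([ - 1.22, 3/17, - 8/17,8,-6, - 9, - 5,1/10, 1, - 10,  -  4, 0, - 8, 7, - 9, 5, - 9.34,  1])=[ - 10,  -  9.34, - 9, - 9, - 8, - 6, - 5, -4,- 1.22, - 8/17,0, 1/10, 3/17,  1, 1, 5, 7  ,  8 ]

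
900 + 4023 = 4923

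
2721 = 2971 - 250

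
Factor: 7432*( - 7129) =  - 52982728 = -2^3*929^1*7129^1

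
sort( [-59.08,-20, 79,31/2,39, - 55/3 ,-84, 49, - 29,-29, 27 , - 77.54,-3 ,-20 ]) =[-84,-77.54,-59.08, - 29,  -  29, - 20,-20, - 55/3,  -  3,31/2, 27,  39, 49,79]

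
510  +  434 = 944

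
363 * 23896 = 8674248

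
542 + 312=854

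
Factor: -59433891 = -3^1*11^1*67^1*26881^1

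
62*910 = 56420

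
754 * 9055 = 6827470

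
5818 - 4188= 1630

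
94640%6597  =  2282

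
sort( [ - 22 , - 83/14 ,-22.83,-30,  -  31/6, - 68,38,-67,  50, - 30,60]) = [  -  68,-67, - 30,  -  30,-22.83, - 22, -83/14 , - 31/6,38, 50,60] 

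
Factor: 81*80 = 6480 =2^4*3^4*5^1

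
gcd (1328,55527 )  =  83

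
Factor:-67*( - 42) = 2^1 * 3^1 * 7^1*67^1 = 2814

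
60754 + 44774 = 105528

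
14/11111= 14/11111 =0.00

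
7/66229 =7/66229 =0.00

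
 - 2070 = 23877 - 25947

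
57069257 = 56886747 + 182510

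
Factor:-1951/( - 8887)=1951^1*8887^( - 1) 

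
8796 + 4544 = 13340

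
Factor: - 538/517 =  - 2^1*11^( - 1 )*47^( - 1)*269^1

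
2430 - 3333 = -903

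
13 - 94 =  - 81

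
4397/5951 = 4397/5951 = 0.74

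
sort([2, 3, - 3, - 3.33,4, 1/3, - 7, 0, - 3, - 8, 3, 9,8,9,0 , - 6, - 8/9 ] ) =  [ - 8, -7,-6, - 3.33,  -  3, - 3 , - 8/9,0, 0,  1/3,2,3, 3, 4, 8, 9, 9 ] 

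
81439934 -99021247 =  - 17581313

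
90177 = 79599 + 10578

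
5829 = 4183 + 1646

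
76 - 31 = 45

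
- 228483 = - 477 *479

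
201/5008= 201/5008 = 0.04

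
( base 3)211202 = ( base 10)614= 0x266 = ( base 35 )HJ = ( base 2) 1001100110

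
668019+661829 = 1329848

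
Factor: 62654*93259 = 2^1*179^1*521^1 * 31327^1 = 5843049386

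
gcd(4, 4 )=4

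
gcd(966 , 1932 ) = 966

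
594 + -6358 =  - 5764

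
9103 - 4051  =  5052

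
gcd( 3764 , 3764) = 3764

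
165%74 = 17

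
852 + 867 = 1719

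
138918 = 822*169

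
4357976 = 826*5276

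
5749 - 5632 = 117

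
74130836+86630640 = 160761476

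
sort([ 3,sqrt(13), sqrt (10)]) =[ 3, sqrt(10 ), sqrt(13)] 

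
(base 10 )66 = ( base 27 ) 2C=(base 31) 24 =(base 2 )1000010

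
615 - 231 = 384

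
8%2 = 0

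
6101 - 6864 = - 763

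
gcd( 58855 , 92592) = 1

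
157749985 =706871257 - 549121272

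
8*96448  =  771584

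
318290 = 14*22735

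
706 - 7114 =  - 6408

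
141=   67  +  74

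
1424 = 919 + 505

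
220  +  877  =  1097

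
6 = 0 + 6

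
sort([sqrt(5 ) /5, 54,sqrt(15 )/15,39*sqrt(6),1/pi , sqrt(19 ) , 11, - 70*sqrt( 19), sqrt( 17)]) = [ - 70*sqrt( 19 ),sqrt(15 ) /15, 1/pi,sqrt(5)/5,sqrt (17 ), sqrt( 19 ), 11, 54,39*sqrt(6 )]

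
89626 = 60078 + 29548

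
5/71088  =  5/71088 = 0.00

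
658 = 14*47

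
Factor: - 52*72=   -  3744  =  - 2^5*3^2*13^1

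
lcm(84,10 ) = 420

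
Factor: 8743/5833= 7^1*19^( - 1)*307^(  -  1 ) *1249^1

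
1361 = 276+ 1085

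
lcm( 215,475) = 20425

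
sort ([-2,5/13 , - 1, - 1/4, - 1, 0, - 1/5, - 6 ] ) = [ - 6 ,-2,- 1, - 1, - 1/4, - 1/5, 0,5/13]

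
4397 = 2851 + 1546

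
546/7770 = 13/185=0.07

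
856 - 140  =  716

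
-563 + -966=-1529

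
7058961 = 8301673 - 1242712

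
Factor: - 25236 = -2^2 *3^2*701^1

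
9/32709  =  3/10903 = 0.00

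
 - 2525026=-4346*581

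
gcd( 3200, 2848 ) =32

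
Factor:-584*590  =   - 2^4*5^1*59^1*73^1 = -344560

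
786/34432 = 393/17216= 0.02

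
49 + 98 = 147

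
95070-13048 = 82022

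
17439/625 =17439/625=27.90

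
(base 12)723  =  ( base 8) 2013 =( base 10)1035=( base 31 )12c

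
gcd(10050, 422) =2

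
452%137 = 41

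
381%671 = 381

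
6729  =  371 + 6358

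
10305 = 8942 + 1363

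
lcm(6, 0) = 0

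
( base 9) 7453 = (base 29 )6en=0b1010101100011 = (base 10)5475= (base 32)5B3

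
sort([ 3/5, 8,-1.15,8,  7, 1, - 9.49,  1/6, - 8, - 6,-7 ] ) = [-9.49,-8,-7,  -  6,- 1.15, 1/6,3/5,1, 7, 8,8] 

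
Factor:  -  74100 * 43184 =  - 3199934400 = - 2^6 * 3^1*5^2*13^1 * 19^1*2699^1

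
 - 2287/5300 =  - 2287/5300 = - 0.43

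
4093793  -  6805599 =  - 2711806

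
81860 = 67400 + 14460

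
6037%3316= 2721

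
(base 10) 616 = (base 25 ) og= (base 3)211211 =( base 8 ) 1150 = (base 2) 1001101000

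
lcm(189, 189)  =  189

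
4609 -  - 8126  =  12735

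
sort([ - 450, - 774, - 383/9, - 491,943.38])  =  [ - 774, - 491, - 450, - 383/9 , 943.38 ]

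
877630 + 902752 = 1780382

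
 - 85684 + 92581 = 6897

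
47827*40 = 1913080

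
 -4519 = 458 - 4977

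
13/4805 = 13/4805 = 0.00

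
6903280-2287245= 4616035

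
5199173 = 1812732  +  3386441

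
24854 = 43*578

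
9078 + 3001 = 12079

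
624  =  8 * 78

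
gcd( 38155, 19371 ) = 587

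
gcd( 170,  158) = 2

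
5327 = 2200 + 3127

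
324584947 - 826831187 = -502246240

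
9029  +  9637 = 18666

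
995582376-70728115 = 924854261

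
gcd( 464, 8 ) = 8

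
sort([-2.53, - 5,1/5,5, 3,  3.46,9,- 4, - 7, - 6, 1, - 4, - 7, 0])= [ - 7, - 7, - 6, - 5 , - 4, - 4, - 2.53,  0,  1/5, 1, 3, 3.46, 5,9 ] 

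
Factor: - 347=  - 347^1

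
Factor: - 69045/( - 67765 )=3^1 * 4603^1*13553^( - 1 ) = 13809/13553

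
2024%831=362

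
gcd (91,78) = 13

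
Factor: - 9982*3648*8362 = - 304496677632 = - 2^8*3^1 *7^1 *19^1*23^1*31^1 * 37^1*113^1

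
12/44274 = 2/7379 = 0.00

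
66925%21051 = 3772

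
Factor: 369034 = 2^1*184517^1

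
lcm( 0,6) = 0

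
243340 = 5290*46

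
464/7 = 464/7=66.29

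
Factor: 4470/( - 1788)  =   - 5/2 = - 2^( - 1 )*5^1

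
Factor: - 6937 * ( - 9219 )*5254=2^1*3^1*7^2*37^1 * 71^1*439^1*991^1 = 336004874562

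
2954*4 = 11816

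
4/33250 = 2/16625 = 0.00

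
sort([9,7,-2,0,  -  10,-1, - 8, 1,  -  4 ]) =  [-10, - 8, - 4,-2 , - 1,0,  1,7, 9]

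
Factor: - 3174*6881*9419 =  - 205713729186 = - 2^1 * 3^1*7^1*23^2*983^1 * 9419^1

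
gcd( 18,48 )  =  6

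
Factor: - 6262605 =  -3^2*5^1*139169^1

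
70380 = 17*4140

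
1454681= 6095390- 4640709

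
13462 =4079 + 9383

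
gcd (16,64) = 16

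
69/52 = 69/52 = 1.33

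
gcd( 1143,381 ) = 381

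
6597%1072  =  165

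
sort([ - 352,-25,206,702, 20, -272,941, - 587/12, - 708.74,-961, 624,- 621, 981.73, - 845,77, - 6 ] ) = [ - 961, - 845, - 708.74, - 621, - 352 , - 272 , - 587/12, - 25,-6, 20,77 , 206, 624,702,941,  981.73 ]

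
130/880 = 13/88 = 0.15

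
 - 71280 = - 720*99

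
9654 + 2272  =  11926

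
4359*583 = 2541297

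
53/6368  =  53/6368 = 0.01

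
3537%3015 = 522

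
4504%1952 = 600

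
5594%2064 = 1466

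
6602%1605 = 182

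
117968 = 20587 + 97381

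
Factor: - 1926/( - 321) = 6 = 2^1 * 3^1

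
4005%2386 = 1619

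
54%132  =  54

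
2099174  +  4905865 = 7005039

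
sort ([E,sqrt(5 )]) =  [ sqrt(5),E ] 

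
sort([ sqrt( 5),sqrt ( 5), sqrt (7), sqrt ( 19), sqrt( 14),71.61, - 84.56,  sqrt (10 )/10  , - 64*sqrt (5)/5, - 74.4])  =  [ - 84.56 ,  -  74.4, - 64*sqrt( 5)/5, sqrt(10 ) /10, sqrt( 5 ) , sqrt (5), sqrt ( 7),  sqrt(14), sqrt(19),  71.61] 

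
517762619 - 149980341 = 367782278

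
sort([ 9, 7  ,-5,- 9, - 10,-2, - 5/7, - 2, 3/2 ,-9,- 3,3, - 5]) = [-10,  -  9, - 9, - 5,  -  5, - 3 , - 2,-2,-5/7,  3/2, 3, 7, 9 ] 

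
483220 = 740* 653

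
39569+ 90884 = 130453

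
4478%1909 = 660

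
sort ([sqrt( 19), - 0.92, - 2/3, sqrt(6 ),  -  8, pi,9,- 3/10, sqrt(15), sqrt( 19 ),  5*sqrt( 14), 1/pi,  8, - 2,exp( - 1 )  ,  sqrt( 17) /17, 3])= [ - 8,-2, - 0.92,  -  2/3, - 3/10, sqrt(17 ) /17,1/pi,exp ( - 1),sqrt( 6),3,pi , sqrt(15),sqrt( 19 ), sqrt(19),8, 9, 5*sqrt(14)] 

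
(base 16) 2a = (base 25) 1h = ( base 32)1a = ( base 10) 42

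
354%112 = 18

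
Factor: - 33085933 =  - 33085933^1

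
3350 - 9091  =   - 5741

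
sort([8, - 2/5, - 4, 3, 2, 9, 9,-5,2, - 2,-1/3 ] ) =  [-5,- 4, - 2,  -  2/5,-1/3,2, 2,3 , 8 , 9 , 9 ] 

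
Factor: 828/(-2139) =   -  12/31 = - 2^2*3^1 * 31^( - 1)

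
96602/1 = 96602 = 96602.00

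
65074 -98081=  -  33007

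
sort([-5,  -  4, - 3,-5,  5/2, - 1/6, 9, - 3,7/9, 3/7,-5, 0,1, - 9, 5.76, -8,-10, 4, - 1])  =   [ -10, - 9, - 8, - 5, - 5,  -  5,  -  4,  -  3, - 3,  -  1,  -  1/6, 0, 3/7, 7/9,1,5/2, 4, 5.76,9]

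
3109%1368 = 373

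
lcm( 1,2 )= 2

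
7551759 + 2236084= 9787843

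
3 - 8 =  - 5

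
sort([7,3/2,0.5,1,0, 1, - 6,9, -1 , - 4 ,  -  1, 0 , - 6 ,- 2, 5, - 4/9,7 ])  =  [ - 6, - 6 , - 4, - 2, - 1, - 1, - 4/9,0,0,0.5, 1, 1, 3/2,5, 7, 7, 9]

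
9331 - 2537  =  6794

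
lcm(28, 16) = 112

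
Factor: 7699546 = 2^1*599^1 * 6427^1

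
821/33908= 821/33908 = 0.02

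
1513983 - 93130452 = - 91616469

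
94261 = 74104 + 20157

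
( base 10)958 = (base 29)141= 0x3be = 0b1110111110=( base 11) 7a1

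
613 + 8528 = 9141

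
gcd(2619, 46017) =9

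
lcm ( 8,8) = 8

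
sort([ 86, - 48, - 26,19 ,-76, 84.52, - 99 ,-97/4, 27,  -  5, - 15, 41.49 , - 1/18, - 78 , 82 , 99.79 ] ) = [ - 99,-78, - 76, - 48 , - 26, - 97/4, - 15, - 5, -1/18 , 19, 27,  41.49,82 , 84.52 , 86 , 99.79 ] 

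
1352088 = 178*7596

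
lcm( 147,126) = 882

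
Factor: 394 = 2^1 * 197^1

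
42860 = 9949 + 32911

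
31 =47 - 16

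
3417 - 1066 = 2351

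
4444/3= 1481 + 1/3 = 1481.33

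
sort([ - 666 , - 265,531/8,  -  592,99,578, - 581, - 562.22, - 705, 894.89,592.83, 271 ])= [ - 705, - 666, - 592, - 581, - 562.22, - 265,531/8 , 99,271,578, 592.83, 894.89]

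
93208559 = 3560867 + 89647692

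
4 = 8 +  - 4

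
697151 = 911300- 214149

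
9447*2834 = 26772798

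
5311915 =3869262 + 1442653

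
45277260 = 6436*7035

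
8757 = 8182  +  575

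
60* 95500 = 5730000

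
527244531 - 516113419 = 11131112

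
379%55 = 49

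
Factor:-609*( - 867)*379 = 200113137 = 3^2 * 7^1*17^2*29^1*379^1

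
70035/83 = 843 + 66/83 = 843.80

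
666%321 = 24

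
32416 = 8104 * 4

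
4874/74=2437/37   =  65.86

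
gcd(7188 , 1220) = 4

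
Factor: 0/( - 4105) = 0^1 = 0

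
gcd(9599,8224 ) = 1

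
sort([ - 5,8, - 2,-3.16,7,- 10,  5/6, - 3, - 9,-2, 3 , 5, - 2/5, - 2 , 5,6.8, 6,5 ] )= [ - 10 ,-9,-5, - 3.16 , - 3, - 2, - 2, - 2, - 2/5,  5/6,3,  5, 5,5 , 6, 6.8,7, 8 ] 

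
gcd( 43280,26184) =8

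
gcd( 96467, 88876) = 1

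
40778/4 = 20389/2 = 10194.50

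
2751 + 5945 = 8696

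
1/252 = 1/252=0.00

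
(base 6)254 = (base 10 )106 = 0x6A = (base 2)1101010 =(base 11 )97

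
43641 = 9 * 4849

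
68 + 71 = 139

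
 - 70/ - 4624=35/2312= 0.02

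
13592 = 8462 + 5130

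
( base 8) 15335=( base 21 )FCA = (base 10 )6877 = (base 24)BMD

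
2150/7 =307 + 1/7= 307.14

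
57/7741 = 57/7741 = 0.01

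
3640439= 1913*1903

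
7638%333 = 312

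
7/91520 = 7/91520 =0.00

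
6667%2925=817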